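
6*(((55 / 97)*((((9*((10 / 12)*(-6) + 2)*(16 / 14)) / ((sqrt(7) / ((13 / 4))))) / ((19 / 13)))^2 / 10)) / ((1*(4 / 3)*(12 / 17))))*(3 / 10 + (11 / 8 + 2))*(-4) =-35041690827 / 9804760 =-3573.95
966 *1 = 966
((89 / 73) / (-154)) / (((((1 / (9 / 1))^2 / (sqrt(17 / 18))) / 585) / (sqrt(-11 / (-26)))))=-108135 * sqrt(2431) / 22484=-237.13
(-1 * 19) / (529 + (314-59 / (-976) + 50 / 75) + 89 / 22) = -611952 / 27305059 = -0.02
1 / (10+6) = 1 / 16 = 0.06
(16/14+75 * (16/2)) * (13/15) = 54704/105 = 520.99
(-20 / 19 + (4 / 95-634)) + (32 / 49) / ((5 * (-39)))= -115283594 / 181545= -635.01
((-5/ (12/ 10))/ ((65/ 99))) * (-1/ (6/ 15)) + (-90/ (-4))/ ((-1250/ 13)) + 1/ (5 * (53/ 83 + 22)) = 47755454/ 3053375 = 15.64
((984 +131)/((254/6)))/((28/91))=85.60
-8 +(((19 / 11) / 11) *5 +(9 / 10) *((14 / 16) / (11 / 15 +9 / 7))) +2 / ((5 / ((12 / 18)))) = -40375267 / 6156480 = -6.56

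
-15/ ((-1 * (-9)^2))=5/ 27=0.19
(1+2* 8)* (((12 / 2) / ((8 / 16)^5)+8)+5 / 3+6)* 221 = 2340611 / 3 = 780203.67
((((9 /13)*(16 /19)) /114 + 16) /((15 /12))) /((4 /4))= 300448 /23465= 12.80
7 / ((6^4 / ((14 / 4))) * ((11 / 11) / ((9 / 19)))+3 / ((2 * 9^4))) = 214326 / 23934535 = 0.01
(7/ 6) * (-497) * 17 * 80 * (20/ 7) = -2253066.67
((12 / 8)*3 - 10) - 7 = -25 / 2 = -12.50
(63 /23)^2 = 3969 /529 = 7.50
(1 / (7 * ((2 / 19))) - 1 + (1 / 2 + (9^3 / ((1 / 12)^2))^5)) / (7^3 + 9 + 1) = 89237653514772547221061638 / 2471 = 36113983615852912675459.99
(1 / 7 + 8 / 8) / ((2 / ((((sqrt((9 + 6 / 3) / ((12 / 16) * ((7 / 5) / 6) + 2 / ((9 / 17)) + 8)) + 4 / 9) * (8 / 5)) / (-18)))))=-32 * sqrt(473330) / 451815 - 64 / 2835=-0.07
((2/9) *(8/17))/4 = 4/153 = 0.03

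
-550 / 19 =-28.95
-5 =-5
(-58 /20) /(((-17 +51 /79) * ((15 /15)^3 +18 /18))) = 2291 /25840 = 0.09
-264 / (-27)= 88 / 9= 9.78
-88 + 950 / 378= -16157 / 189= -85.49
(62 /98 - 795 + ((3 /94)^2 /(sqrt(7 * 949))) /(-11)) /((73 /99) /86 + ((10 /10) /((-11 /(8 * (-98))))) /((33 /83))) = -98524008 /22234583 - 38313 * sqrt(6643) /492747689871346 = -4.43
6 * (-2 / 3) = -4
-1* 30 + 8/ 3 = -82/ 3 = -27.33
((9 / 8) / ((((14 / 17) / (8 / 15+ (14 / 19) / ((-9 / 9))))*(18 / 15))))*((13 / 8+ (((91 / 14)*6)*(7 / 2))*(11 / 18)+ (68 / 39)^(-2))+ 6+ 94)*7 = -74572369 / 248064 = -300.62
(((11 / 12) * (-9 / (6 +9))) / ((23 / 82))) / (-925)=451 / 212750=0.00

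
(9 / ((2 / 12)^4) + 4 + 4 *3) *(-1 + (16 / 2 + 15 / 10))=99280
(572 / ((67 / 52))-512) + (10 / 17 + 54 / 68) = -151891 / 2278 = -66.68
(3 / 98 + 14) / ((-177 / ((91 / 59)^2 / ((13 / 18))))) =-53625 / 205379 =-0.26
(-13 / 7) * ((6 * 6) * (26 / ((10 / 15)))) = -18252 / 7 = -2607.43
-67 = -67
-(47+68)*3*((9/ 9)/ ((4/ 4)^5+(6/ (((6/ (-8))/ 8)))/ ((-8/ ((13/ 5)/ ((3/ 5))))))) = -1035/ 107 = -9.67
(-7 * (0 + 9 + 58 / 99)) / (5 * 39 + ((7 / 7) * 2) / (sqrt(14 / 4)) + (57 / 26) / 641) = -279849648949598 / 813251521421405 + 3690260317016 * sqrt(14) / 7319263692792645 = -0.34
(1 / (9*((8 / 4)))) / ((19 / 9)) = 0.03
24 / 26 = 12 / 13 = 0.92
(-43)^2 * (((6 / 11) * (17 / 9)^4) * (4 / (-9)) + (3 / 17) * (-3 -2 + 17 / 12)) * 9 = -101224398067 / 1635876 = -61877.79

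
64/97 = 0.66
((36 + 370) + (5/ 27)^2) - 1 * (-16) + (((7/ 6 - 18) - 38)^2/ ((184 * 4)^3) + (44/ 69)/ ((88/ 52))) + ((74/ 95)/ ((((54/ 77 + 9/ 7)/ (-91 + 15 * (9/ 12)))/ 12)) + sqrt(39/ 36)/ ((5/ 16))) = 8 * sqrt(39)/ 15 + 88712157901850671/ 1877558551511040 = 50.58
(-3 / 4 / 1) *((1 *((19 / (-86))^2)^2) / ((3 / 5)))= -651605 / 218803264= -0.00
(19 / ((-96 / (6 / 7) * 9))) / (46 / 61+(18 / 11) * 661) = -12749 / 732094272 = -0.00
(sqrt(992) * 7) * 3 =84 * sqrt(62) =661.42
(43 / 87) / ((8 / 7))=301 / 696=0.43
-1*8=-8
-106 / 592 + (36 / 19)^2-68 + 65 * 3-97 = 3570163 / 106856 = 33.41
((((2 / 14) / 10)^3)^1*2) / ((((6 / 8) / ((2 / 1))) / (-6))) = -4 / 42875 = -0.00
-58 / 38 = -29 / 19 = -1.53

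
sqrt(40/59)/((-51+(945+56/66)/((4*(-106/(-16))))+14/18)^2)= 27531009*sqrt(590)/171460862998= 0.00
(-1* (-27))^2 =729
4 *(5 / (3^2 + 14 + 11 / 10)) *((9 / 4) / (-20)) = -45 / 482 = -0.09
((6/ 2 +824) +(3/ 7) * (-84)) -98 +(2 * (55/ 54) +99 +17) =21898/ 27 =811.04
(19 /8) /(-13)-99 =-10315 /104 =-99.18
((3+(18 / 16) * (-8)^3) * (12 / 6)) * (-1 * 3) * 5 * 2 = 34380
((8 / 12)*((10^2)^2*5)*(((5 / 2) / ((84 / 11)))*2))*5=6875000 / 63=109126.98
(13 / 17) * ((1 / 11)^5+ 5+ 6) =23030306 / 2737867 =8.41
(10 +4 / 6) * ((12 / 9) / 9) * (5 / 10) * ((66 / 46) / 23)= 704 / 14283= 0.05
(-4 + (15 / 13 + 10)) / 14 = 93 / 182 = 0.51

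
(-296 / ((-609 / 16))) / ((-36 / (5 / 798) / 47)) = -0.06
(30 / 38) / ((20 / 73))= 219 / 76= 2.88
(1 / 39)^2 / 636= 1 / 967356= 0.00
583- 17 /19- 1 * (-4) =11136 /19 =586.11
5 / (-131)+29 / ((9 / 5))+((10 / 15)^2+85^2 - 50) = 8478799 / 1179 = 7191.52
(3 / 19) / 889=3 / 16891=0.00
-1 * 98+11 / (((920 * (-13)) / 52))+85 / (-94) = -534836 / 5405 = -98.95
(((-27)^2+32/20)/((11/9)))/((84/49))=76713/220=348.70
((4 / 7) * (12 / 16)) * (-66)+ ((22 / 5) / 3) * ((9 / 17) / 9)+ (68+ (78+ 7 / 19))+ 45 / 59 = 237980534 / 2000985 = 118.93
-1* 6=-6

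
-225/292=-0.77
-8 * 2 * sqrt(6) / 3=-16 * sqrt(6) / 3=-13.06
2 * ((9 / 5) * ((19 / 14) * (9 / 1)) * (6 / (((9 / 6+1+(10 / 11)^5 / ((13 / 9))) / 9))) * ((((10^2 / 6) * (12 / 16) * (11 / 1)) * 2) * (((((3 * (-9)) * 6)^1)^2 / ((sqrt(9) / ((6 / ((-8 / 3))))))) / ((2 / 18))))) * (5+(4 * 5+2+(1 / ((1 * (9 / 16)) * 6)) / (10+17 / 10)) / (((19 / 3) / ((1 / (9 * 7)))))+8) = -61969394634879674844 / 120229487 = -515425925712.21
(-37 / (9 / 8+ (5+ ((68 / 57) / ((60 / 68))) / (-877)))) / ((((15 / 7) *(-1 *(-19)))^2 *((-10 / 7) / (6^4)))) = 57697956288 / 17448016825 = 3.31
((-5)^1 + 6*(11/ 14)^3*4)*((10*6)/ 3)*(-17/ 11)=-774520/ 3773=-205.28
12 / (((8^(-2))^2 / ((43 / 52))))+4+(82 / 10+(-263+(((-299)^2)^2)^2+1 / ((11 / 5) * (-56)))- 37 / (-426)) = 544807627020035933673238579 / 8528520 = 63880676485490557995.20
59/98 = 0.60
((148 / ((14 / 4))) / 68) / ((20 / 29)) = 1073 / 1190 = 0.90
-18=-18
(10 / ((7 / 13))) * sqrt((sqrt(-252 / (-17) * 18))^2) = 2340 * sqrt(238) / 119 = 303.36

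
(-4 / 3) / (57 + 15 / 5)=-0.02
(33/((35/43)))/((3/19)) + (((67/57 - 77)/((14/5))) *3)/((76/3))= 12815153/50540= 253.56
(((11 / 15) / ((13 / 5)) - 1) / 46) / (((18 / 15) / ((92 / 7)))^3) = -1058000 / 51597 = -20.51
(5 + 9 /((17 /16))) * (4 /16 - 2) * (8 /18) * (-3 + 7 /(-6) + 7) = -1603 /54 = -29.69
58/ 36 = 29/ 18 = 1.61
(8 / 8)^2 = 1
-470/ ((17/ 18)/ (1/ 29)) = -8460/ 493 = -17.16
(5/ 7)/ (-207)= -5/ 1449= -0.00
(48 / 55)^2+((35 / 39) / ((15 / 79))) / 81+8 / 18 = 36249133 / 28667925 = 1.26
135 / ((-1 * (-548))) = 135 / 548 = 0.25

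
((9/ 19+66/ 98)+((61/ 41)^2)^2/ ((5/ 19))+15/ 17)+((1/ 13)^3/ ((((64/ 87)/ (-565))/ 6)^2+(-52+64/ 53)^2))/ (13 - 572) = 893660631918520963315115232070565609/ 43278671379287715477260168387398480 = 20.65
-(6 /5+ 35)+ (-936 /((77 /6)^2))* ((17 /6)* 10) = -5846749 /29645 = -197.23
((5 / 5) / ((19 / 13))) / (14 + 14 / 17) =221 / 4788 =0.05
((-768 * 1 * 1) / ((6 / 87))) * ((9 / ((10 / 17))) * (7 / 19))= -5963328 / 95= -62771.87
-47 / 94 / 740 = -1 / 1480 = -0.00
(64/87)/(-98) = -0.01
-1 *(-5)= 5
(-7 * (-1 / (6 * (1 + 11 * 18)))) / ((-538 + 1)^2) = 7 / 344312586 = 0.00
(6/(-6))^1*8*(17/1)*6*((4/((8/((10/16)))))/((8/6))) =-765/4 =-191.25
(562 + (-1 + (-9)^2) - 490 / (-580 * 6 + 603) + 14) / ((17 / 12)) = 1078744 / 2329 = 463.18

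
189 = 189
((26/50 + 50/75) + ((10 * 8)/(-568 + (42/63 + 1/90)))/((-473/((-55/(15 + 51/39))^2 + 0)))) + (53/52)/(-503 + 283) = 1254538012459421/1058302405102800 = 1.19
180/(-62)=-90/31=-2.90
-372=-372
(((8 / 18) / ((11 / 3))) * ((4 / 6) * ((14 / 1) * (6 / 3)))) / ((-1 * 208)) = -14 / 1287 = -0.01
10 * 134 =1340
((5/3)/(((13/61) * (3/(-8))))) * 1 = -2440/117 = -20.85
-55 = -55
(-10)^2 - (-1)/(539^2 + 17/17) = 29052201/290522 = 100.00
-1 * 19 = -19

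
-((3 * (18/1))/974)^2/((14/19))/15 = -4617/16601830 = -0.00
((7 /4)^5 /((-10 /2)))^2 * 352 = 3107227739 /819200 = 3793.00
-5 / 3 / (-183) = 5 / 549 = 0.01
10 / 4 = 5 / 2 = 2.50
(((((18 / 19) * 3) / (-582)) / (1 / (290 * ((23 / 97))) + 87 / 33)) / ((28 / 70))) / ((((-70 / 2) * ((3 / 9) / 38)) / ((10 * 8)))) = 158479200 / 132063463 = 1.20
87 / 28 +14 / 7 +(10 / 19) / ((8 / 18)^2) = 8269 / 1064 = 7.77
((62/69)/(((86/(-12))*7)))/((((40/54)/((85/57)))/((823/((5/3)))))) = -11710467/657685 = -17.81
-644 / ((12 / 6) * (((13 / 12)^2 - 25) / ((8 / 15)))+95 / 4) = 9.82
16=16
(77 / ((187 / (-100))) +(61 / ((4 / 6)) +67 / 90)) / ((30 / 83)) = 3242561 / 22950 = 141.29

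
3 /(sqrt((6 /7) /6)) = 3 *sqrt(7) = 7.94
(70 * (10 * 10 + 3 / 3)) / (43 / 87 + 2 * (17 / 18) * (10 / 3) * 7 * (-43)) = -5535810 / 1483543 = -3.73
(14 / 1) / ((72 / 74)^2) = 9583 / 648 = 14.79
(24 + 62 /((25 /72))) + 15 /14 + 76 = 97871 /350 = 279.63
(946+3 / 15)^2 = 895294.44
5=5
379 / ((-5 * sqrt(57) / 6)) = -758 * sqrt(57) / 95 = -60.24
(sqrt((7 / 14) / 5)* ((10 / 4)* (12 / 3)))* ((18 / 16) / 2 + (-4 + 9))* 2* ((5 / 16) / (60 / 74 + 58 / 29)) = 16465* sqrt(10) / 13312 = 3.91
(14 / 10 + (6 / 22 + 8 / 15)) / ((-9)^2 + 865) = 182 / 78045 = 0.00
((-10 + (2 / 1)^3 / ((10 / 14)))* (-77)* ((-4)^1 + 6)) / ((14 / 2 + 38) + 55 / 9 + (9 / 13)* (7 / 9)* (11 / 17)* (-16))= -4.06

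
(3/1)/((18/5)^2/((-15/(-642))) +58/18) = 3375/627649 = 0.01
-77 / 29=-2.66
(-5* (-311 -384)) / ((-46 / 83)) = -288425 / 46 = -6270.11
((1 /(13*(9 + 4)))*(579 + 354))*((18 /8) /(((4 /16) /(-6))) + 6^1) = -44784 /169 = -264.99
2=2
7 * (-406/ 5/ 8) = -1421/ 20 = -71.05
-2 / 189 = -0.01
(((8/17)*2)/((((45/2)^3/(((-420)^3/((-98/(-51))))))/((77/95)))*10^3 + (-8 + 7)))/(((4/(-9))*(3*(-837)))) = -68992/111625389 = -0.00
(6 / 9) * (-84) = -56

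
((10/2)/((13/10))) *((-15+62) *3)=7050/13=542.31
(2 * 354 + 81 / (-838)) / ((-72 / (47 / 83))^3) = -20530063843 / 59614860266496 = -0.00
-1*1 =-1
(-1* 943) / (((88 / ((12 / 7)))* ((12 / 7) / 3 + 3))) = -2829 / 550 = -5.14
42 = 42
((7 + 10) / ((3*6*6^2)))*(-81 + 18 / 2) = -1.89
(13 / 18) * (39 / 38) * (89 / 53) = 15041 / 12084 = 1.24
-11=-11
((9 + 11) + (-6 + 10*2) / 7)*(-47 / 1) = -1034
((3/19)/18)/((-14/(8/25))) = -2/9975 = -0.00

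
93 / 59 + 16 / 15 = 2339 / 885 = 2.64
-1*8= -8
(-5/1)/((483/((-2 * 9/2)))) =15/161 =0.09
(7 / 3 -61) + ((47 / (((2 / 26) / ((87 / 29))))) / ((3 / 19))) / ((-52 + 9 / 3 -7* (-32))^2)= -5355173 / 91875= -58.29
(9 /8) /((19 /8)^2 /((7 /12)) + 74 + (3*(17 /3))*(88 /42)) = 378 /40081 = 0.01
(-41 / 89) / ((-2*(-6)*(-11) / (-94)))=-1927 / 5874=-0.33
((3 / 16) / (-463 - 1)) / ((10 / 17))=-51 / 74240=-0.00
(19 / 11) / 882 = 19 / 9702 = 0.00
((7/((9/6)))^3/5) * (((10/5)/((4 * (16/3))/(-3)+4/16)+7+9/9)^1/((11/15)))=5224576/24453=213.66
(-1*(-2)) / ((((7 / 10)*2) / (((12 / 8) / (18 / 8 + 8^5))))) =60 / 917567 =0.00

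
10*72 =720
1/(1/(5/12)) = 5/12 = 0.42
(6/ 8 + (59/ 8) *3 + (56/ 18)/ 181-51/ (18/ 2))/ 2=224483/ 26064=8.61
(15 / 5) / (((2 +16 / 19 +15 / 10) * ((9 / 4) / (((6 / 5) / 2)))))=152 / 825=0.18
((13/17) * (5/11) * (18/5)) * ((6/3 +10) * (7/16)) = 2457/374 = 6.57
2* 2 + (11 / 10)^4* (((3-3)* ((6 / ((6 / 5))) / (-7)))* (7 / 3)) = 4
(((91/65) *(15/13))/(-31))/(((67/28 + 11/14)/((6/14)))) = -0.01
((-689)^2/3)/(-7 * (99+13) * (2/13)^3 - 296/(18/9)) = -1042962037/994284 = -1048.96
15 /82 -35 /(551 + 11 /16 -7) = 2423 /20418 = 0.12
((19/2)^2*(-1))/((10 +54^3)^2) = -361/99192242704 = -0.00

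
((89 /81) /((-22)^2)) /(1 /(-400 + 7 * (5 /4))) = -139285 /156816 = -0.89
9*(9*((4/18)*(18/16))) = 20.25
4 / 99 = 0.04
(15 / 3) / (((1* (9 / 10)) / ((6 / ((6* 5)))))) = 10 / 9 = 1.11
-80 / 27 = -2.96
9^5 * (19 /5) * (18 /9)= 448772.40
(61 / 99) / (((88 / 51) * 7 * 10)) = 1037 / 203280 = 0.01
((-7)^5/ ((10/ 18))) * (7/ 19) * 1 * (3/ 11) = -3176523/ 1045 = -3039.73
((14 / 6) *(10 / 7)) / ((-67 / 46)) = -460 / 201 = -2.29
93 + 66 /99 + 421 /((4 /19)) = 25121 /12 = 2093.42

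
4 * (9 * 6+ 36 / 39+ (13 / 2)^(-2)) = 37144 / 169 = 219.79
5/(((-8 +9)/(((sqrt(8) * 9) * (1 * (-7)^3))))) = -30870 * sqrt(2) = -43656.77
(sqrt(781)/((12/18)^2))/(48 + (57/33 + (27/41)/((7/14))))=4059*sqrt(781)/92084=1.23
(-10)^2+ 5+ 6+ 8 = 119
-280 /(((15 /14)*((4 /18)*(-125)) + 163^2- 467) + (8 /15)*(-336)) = -29400 /2718769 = -0.01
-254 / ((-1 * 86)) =127 / 43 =2.95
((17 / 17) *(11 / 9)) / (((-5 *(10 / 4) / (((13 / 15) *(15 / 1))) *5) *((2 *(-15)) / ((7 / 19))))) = 1001 / 320625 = 0.00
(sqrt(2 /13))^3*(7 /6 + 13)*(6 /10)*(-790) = -13430*sqrt(26) /169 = -405.21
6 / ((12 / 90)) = 45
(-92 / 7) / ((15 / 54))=-1656 / 35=-47.31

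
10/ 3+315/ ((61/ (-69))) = -64595/ 183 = -352.98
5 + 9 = 14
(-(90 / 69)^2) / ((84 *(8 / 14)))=-75 / 2116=-0.04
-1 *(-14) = 14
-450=-450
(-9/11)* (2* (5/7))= -90/77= -1.17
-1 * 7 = -7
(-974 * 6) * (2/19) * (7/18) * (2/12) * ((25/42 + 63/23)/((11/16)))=-25098032/129789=-193.38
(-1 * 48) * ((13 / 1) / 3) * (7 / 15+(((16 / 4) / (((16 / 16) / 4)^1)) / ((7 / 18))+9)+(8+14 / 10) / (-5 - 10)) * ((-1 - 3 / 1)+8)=-7277504 / 175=-41585.74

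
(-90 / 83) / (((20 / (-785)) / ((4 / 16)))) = 7065 / 664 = 10.64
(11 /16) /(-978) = -11 /15648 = -0.00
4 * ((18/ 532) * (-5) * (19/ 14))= -45/ 49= -0.92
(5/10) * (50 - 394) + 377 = 205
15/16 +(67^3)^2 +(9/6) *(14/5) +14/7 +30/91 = 658537022244681/7280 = 90458382176.47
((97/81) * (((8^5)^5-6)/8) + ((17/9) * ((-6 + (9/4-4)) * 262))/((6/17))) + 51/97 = 88865492474640983460562457/15714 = 5655179615288340553682.22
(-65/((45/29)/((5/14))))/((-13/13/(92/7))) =86710/441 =196.62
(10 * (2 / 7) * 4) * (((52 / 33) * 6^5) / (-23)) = -10782720 / 1771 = -6088.49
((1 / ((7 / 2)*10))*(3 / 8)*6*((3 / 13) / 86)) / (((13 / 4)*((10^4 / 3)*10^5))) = 81 / 508690000000000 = 0.00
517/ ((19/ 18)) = 9306/ 19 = 489.79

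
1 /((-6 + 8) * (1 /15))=15 /2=7.50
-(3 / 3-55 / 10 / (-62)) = -135 / 124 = -1.09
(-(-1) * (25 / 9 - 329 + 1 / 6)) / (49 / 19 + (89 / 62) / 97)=-335313577 / 2667393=-125.71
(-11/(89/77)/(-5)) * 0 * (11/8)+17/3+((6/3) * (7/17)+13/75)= 6.66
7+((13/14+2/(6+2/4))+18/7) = 10.81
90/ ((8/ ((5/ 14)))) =225/ 56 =4.02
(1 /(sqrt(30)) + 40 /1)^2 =(sqrt(30) + 1200)^2 /900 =1614.64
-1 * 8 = -8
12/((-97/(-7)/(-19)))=-1596/97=-16.45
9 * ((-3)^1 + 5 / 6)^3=-2197 / 24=-91.54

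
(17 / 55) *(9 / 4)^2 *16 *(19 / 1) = 26163 / 55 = 475.69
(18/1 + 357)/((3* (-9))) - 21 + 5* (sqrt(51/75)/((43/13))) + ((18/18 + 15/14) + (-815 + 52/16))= -212831/252 + 13* sqrt(17)/43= -843.32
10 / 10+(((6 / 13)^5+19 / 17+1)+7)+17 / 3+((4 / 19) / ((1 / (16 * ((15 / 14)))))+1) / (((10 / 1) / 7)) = 68472346849 / 3597829170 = 19.03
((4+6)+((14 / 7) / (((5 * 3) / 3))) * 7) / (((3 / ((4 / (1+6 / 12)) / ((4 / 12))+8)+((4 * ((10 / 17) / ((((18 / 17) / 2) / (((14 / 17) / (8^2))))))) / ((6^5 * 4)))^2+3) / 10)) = 46381554531827712 / 1155009414612169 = 40.16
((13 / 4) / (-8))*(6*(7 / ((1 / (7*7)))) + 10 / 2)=-26819 / 32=-838.09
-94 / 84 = -47 / 42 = -1.12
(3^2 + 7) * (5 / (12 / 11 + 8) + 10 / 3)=932 / 15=62.13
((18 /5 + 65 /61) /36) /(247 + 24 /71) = 101033 /192819780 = 0.00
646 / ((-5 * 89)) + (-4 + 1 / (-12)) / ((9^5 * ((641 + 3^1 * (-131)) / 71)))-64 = -5118308401979 / 78199771680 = -65.45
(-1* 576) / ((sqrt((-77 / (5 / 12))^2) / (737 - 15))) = -173280 / 77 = -2250.39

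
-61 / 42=-1.45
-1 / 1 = -1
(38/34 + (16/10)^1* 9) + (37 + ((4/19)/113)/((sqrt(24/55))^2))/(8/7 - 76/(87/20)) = 13.25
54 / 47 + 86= 4096 / 47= 87.15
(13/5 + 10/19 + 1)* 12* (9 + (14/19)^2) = 472.53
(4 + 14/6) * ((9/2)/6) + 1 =23/4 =5.75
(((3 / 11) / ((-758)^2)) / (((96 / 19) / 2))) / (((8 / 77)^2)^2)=60718889 / 37654626304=0.00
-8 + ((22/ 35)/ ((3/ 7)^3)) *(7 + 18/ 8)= 65.86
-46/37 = -1.24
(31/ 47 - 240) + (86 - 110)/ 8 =-11390/ 47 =-242.34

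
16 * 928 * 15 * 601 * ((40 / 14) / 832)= 459665.93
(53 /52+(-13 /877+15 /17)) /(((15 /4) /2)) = 585098 /581451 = 1.01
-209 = -209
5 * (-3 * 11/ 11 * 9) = -135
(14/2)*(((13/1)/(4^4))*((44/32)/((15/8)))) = 0.26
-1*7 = -7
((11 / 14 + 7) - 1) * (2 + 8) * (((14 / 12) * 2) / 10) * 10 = 475 / 3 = 158.33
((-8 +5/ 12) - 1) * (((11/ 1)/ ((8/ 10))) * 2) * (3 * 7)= -4956.88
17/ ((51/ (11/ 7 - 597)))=-4168/ 21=-198.48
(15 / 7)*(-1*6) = -90 / 7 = -12.86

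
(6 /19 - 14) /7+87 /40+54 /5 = 58627 /5320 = 11.02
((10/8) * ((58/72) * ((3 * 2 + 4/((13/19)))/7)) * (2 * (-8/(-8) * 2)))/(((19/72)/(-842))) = -5371960/247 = -21748.83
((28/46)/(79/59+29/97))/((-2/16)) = -320488/107801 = -2.97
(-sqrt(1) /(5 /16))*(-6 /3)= 32 /5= 6.40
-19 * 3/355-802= -284767/355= -802.16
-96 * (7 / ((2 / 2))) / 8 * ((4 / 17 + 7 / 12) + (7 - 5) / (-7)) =-761 / 17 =-44.76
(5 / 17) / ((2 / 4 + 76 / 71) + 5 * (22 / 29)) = 20590 / 375479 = 0.05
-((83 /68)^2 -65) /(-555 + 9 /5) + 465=5945874205 /12789984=464.89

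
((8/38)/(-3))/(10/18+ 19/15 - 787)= 60/671327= 0.00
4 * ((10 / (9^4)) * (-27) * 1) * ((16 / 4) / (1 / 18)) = -320 / 27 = -11.85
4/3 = 1.33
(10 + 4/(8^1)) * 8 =84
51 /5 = 10.20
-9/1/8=-9/8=-1.12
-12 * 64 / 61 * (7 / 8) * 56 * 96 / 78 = -602112 / 793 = -759.28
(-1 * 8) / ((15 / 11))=-88 / 15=-5.87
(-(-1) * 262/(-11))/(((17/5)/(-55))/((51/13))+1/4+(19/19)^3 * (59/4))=-9825/6181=-1.59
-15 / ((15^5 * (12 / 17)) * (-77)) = 17 / 46777500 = 0.00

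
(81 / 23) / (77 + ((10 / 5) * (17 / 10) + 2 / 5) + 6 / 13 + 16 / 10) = 5265 / 123878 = 0.04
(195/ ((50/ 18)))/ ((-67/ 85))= -5967/ 67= -89.06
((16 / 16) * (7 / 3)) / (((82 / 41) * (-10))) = -7 / 60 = -0.12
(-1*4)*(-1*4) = 16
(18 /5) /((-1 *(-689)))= 18 /3445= 0.01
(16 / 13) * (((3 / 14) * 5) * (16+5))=360 / 13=27.69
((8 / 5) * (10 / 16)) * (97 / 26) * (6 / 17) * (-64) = -18624 / 221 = -84.27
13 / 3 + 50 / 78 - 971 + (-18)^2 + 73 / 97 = -2425936 / 3783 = -641.27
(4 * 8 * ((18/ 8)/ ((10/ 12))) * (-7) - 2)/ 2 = -1517/ 5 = -303.40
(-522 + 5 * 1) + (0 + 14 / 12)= -3095 / 6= -515.83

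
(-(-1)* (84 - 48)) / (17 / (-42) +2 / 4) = 378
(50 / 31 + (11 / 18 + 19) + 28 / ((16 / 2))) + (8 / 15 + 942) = 1349324 / 1395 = 967.26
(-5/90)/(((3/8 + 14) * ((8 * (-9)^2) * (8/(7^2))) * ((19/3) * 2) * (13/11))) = -539/220877280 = -0.00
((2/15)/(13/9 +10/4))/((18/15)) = 0.03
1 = 1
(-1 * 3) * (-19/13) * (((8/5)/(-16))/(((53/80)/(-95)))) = 43320/689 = 62.87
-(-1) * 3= 3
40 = 40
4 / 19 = 0.21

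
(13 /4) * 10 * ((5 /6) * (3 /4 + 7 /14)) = 33.85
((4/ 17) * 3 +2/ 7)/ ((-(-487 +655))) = -59/ 9996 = -0.01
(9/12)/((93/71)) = 71/124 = 0.57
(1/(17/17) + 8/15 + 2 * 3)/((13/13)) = 113/15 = 7.53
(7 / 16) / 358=7 / 5728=0.00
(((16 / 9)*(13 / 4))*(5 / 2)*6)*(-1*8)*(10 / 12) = -5200 / 9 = -577.78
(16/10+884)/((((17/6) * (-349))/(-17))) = 26568/1745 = 15.23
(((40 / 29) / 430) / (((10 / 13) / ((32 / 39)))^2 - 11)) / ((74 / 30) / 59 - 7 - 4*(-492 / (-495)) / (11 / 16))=18275840 / 734714476869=0.00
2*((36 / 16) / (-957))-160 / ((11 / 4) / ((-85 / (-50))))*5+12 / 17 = -5356235 / 10846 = -493.84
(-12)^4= 20736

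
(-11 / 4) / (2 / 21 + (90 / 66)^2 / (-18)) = 27951 / 82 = 340.87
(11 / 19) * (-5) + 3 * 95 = 5360 / 19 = 282.11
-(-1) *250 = 250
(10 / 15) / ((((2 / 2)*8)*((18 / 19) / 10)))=95 / 108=0.88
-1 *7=-7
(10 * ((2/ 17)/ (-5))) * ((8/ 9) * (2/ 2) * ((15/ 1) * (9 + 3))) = -640/ 17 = -37.65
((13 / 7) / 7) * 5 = 65 / 49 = 1.33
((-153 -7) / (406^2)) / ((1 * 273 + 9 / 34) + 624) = -0.00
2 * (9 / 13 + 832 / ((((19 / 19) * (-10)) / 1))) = -10726 / 65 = -165.02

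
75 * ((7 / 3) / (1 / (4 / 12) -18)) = -11.67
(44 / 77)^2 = 0.33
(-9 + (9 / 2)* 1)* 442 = -1989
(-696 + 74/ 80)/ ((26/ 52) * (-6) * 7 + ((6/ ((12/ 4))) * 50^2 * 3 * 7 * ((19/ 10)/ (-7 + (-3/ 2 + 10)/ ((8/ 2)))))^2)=-4698707/ 11320959858040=-0.00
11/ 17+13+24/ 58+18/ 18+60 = 37005/ 493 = 75.06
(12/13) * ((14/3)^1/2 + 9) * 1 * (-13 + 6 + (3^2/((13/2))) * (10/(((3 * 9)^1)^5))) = -19731338728/269440587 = -73.23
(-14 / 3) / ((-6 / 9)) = 7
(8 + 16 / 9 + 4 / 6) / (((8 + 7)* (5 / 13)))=1222 / 675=1.81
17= 17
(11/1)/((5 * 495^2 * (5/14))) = 14/556875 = 0.00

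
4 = 4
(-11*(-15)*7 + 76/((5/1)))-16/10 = 5843/5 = 1168.60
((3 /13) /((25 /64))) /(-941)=-192 /305825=-0.00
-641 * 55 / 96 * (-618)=3631265 / 16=226954.06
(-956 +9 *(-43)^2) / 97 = 15685 / 97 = 161.70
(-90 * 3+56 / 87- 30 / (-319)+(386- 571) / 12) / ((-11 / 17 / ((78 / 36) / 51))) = 14166763 / 757944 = 18.69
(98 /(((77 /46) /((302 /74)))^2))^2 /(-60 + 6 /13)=-60521887491287456 /10619121794787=-5699.33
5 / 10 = 1 / 2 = 0.50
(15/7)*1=15/7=2.14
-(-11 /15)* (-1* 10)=-22 /3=-7.33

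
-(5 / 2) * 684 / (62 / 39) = -33345 / 31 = -1075.65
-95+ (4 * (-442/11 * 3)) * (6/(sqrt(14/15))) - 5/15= -15912 * sqrt(210)/77 - 286/3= -3089.97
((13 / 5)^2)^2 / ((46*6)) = 28561 / 172500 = 0.17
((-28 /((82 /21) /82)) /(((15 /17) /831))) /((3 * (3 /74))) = -68299336 /15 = -4553289.07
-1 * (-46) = 46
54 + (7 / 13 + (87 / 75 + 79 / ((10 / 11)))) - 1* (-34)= 114789 / 650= 176.60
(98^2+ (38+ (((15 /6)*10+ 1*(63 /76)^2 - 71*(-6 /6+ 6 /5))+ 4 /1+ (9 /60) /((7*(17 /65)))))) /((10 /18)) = 298713247479 /17183600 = 17383.62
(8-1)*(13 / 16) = 91 / 16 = 5.69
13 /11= 1.18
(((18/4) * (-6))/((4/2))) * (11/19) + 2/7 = -2003/266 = -7.53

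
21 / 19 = 1.11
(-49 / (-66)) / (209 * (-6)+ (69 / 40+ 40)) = -980 / 1600203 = -0.00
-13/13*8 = -8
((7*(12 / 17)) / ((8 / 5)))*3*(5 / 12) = 525 / 136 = 3.86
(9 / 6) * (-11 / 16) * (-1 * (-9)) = -297 / 32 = -9.28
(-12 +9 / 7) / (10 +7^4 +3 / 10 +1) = -0.00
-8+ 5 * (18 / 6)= 7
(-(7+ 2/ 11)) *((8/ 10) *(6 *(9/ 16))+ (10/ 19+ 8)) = -168507/ 2090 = -80.63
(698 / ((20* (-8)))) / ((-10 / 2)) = 349 / 400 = 0.87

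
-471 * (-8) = 3768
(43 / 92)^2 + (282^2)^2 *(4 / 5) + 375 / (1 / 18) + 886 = 214107921161821 / 42320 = 5059260897.02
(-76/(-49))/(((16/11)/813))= 169917/196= 866.92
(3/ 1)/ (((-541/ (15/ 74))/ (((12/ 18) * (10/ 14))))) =-75/ 140119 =-0.00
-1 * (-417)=417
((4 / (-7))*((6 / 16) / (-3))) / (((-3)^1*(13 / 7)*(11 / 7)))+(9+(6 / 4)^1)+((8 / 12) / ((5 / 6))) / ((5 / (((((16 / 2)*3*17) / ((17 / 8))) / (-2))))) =-52211 / 10725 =-4.87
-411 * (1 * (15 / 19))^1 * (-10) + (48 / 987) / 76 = 20282854 / 6251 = 3244.74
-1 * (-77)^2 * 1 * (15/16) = -88935/16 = -5558.44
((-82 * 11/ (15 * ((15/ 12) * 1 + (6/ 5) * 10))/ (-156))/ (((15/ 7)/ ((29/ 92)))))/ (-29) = -3157/ 21393450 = -0.00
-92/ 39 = -2.36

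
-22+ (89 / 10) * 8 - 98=-244 / 5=-48.80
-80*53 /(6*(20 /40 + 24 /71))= -301040 /357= -843.25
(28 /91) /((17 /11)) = 44 /221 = 0.20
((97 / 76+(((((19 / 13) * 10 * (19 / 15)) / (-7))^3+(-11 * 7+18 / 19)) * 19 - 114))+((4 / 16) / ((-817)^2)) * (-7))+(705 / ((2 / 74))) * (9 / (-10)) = -689526454131259309 / 27162019073826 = -25385.68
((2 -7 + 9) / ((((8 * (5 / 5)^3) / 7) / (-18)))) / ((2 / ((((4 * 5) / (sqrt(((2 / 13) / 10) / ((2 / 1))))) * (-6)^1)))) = 3780 * sqrt(130) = 43098.63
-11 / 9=-1.22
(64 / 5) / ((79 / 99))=6336 / 395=16.04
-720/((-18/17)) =680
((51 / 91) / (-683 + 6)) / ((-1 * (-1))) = -51 / 61607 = -0.00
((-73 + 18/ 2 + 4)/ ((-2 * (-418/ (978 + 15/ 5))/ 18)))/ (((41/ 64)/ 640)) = -10849075200/ 8569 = -1266084.16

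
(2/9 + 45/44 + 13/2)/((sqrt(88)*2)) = 3067*sqrt(22)/34848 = 0.41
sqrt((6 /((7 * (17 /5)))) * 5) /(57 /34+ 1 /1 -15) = -10 * sqrt(714) /2933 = -0.09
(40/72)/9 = 5/81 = 0.06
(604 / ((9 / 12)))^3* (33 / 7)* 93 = 4808893607936 / 21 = 228994933711.24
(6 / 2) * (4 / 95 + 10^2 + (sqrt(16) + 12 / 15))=5976 / 19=314.53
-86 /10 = -43 /5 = -8.60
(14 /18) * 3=7 /3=2.33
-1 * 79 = -79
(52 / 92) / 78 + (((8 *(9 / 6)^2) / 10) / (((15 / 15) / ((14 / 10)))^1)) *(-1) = -8669 / 3450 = -2.51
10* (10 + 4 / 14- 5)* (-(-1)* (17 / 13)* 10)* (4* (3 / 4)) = 188700 / 91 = 2073.63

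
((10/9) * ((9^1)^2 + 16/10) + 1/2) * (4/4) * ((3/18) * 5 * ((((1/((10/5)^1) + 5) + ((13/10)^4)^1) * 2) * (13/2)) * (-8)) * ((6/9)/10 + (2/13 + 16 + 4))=-547267979203/405000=-1351278.96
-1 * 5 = -5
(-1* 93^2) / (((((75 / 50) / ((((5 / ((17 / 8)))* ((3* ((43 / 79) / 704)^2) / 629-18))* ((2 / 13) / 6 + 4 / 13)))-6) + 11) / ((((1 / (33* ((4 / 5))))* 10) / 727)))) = -4206840555448610625 / 4568464684490940134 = -0.92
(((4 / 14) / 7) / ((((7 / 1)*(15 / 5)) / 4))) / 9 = 8 / 9261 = 0.00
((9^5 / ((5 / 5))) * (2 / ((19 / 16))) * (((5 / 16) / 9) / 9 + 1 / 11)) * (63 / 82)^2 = 3908984751 / 702658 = 5563.14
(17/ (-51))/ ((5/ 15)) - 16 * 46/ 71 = -807/ 71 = -11.37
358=358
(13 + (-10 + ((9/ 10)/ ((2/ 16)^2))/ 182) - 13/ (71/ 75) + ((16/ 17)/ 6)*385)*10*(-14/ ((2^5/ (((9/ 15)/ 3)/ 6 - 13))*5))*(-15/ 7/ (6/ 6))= -16014860423/ 13180440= -1215.05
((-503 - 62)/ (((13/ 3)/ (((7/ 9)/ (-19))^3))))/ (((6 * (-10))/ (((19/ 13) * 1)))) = -38759/ 177902244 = -0.00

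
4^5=1024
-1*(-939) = 939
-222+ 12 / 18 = -664 / 3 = -221.33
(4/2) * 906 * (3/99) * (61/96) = 9211/264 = 34.89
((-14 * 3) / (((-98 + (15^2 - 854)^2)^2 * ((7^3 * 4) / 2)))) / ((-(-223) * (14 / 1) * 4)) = -3 / 95736242112281288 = -0.00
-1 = -1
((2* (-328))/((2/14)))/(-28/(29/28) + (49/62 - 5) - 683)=8256416/1284211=6.43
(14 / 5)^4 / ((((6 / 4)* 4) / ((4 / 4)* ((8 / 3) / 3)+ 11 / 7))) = 85064 / 3375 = 25.20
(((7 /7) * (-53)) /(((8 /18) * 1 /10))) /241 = -2385 /482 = -4.95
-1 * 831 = -831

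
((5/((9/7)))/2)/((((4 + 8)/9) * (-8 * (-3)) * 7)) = 5/576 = 0.01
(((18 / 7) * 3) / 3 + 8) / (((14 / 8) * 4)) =74 / 49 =1.51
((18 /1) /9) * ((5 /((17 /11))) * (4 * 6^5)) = 3421440 /17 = 201261.18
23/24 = 0.96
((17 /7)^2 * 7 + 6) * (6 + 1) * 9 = 2979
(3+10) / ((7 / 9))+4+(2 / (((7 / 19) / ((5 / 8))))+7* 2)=1067 / 28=38.11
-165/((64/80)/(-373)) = 307725/4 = 76931.25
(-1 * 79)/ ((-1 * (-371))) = -79/ 371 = -0.21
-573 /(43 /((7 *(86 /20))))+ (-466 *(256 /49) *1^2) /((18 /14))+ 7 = -1441243 /630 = -2287.69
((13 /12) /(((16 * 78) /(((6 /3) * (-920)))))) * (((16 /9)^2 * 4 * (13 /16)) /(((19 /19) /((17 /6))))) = -101660 /2187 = -46.48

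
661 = 661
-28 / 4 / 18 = -7 / 18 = -0.39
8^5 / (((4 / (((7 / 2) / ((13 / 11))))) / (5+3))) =2523136 / 13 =194087.38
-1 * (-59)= 59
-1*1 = -1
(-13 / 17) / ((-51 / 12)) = 52 / 289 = 0.18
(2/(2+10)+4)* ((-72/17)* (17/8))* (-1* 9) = 675/2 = 337.50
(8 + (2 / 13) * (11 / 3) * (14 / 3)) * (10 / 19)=5.60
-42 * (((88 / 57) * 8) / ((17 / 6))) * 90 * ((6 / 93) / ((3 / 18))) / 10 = -6386688 / 10013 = -637.84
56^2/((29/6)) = 18816/29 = 648.83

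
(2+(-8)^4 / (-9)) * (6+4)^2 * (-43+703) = -89716000 / 3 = -29905333.33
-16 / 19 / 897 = -16 / 17043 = -0.00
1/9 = 0.11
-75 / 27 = -25 / 9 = -2.78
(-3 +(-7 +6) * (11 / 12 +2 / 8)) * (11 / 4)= -275 / 24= -11.46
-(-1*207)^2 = -42849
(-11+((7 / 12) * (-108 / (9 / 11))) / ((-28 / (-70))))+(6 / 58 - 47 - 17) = -15509 / 58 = -267.40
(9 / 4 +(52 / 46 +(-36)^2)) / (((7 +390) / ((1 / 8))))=119543 / 292192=0.41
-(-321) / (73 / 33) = 10593 / 73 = 145.11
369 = 369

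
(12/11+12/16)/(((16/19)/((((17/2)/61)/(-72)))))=-2907/687104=-0.00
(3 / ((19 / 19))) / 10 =0.30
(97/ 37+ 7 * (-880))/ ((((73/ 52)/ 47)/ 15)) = -8351991180/ 2701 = -3092184.81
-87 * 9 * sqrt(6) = -783 * sqrt(6) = -1917.95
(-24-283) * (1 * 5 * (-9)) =13815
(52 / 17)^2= 2704 / 289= 9.36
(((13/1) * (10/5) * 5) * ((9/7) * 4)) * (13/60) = 1014/7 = 144.86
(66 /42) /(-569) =-11 /3983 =-0.00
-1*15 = -15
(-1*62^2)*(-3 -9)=46128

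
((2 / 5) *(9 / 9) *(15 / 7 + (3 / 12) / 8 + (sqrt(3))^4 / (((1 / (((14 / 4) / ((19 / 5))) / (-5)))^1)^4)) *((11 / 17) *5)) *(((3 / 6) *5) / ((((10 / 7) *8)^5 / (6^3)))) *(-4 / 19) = -2674904574573 / 1622736240640000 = -0.00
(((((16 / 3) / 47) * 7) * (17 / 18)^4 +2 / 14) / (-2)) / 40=-0.01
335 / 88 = 3.81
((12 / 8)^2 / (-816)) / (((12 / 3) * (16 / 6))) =-9 / 34816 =-0.00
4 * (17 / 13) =68 / 13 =5.23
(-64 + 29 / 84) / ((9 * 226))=-5347 / 170856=-0.03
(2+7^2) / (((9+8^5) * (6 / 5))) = 85 / 65554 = 0.00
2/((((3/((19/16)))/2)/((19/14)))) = 361/168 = 2.15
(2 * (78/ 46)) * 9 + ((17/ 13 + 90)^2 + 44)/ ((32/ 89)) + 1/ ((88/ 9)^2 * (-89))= 62528635624791/ 2678982592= 23340.44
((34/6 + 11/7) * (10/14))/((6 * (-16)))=-95/1764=-0.05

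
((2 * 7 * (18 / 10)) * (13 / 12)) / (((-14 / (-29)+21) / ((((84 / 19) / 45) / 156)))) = 0.00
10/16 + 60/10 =53/8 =6.62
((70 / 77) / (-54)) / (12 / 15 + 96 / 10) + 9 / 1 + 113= 1884143 / 15444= 122.00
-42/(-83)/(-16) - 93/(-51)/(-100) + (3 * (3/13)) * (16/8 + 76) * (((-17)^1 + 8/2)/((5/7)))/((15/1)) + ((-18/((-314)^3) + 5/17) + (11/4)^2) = -25211079446223/436833521840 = -57.71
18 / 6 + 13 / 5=28 / 5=5.60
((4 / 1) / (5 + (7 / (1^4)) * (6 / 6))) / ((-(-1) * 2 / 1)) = 1 / 6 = 0.17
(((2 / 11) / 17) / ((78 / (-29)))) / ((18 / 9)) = -29 / 14586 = -0.00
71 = 71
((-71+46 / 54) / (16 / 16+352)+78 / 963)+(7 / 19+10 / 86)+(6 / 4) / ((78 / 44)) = 13139998519 / 10831476357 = 1.21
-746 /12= -373 /6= -62.17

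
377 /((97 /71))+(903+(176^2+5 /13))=40547875 /1261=32155.33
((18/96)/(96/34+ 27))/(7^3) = 17/927472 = 0.00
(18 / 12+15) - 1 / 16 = 263 / 16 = 16.44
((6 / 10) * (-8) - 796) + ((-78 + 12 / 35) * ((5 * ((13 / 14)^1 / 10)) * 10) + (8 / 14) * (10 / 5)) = -284251 / 245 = -1160.21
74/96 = 37/48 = 0.77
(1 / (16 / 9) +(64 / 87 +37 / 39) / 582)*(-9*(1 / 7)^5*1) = -2977329 / 9833842928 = -0.00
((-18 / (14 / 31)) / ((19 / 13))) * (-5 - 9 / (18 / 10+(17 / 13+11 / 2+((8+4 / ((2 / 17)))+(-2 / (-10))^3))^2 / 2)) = 65405664577305 / 478955131219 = 136.56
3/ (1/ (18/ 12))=9/ 2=4.50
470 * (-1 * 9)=-4230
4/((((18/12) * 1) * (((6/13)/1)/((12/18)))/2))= 208/27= 7.70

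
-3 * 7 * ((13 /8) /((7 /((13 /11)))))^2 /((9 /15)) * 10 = -714025 /27104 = -26.34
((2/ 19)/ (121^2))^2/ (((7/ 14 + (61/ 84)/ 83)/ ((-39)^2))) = 42417648/ 274479473277427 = 0.00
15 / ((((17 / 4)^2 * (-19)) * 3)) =-80 / 5491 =-0.01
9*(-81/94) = -729/94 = -7.76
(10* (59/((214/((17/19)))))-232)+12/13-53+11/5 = -36922651/132145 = -279.41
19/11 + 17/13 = 434/143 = 3.03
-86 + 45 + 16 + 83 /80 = -1917 /80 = -23.96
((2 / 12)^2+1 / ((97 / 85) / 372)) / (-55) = -1138417 / 192060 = -5.93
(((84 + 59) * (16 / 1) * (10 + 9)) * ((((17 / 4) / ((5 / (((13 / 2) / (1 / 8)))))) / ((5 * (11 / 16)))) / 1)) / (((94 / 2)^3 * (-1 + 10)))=13974272 / 23360175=0.60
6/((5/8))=48/5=9.60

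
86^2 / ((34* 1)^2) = 1849 / 289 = 6.40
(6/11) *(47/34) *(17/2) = 141/22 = 6.41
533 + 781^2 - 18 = 610476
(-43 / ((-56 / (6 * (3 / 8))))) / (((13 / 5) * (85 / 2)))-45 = -1113453 / 24752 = -44.98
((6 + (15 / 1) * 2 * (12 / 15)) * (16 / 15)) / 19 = 32 / 19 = 1.68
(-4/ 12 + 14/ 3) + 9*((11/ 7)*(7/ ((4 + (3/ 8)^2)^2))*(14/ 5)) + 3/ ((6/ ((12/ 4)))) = 46351711/ 2106750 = 22.00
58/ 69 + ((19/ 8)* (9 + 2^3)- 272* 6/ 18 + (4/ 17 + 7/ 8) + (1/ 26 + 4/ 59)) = -57861569/ 1199588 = -48.23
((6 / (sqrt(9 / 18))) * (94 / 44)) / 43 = 141 * sqrt(2) / 473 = 0.42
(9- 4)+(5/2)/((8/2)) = 5.62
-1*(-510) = 510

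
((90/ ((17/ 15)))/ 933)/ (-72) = -25/ 21148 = -0.00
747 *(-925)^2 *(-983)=-628286293125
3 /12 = 1 /4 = 0.25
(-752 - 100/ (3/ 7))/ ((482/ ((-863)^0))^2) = -739/ 174243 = -0.00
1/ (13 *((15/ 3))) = 1/ 65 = 0.02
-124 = -124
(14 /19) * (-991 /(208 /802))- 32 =-2813353 /988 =-2847.52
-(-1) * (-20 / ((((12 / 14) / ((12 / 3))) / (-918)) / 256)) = 21934080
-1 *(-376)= 376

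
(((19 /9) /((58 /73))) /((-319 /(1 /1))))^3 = -2668267603 /4617251788343832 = -0.00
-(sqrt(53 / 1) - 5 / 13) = -6.90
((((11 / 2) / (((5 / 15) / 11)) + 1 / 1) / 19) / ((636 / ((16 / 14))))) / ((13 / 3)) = 365 / 91637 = 0.00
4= 4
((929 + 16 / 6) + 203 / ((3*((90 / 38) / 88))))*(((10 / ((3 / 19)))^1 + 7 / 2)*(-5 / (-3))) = 383830.43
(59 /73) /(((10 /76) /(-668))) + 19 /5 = -1496269 /365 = -4099.37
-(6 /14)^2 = -9 /49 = -0.18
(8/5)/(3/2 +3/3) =16/25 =0.64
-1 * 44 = -44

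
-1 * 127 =-127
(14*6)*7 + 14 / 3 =1778 / 3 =592.67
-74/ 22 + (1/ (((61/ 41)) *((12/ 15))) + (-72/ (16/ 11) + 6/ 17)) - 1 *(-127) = 3437133/ 45628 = 75.33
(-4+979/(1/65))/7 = 63631/7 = 9090.14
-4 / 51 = -0.08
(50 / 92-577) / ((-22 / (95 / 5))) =503823 / 1012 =497.85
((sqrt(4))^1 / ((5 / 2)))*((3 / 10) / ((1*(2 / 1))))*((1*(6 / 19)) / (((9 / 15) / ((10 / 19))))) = 12 / 361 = 0.03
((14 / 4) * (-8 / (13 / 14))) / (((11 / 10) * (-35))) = 0.78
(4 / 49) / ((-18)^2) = 1 / 3969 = 0.00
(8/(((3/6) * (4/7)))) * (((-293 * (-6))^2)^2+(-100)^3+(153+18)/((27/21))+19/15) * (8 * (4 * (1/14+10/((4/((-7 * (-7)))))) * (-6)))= -31469797598214024192/5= -6293959519642804838.40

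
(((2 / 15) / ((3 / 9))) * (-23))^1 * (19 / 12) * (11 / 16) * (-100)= 24035 / 24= 1001.46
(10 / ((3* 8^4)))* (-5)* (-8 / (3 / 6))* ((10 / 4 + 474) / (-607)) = -0.05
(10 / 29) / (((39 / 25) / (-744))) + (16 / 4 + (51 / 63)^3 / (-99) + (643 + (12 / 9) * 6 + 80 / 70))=169948794896 / 345648303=491.68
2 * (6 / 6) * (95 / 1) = 190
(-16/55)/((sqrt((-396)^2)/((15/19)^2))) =-20/43681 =-0.00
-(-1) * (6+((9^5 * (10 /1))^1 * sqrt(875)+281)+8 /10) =1439 /5+2952450 * sqrt(35) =17467217.56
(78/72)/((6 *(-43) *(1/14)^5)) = -873964/387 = -2258.30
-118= -118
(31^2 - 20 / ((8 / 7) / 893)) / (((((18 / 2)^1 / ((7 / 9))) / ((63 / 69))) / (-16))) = 11498536 / 621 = 18516.16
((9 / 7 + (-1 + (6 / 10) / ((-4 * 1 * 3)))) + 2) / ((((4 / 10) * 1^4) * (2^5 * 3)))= 313 / 5376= 0.06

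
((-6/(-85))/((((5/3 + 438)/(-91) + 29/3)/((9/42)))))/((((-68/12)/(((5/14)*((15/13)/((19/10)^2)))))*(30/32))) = -540/8033333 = -0.00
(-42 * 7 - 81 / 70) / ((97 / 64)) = -6816 / 35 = -194.74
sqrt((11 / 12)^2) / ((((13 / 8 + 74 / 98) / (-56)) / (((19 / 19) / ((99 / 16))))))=-87808 / 25191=-3.49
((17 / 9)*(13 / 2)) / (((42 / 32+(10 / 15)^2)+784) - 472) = 0.04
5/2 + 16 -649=-1261/2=-630.50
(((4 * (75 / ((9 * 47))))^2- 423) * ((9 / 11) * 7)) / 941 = -58797641 / 22865359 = -2.57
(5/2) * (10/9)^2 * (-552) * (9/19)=-46000/57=-807.02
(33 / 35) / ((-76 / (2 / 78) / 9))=-99 / 34580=-0.00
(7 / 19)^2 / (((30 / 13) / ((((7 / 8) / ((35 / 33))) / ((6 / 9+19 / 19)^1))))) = 21021 / 722000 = 0.03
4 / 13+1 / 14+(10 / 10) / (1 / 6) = 1161 / 182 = 6.38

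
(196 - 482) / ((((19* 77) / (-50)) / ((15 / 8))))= 4875 / 266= 18.33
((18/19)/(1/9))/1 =162/19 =8.53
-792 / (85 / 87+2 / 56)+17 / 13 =-25039117 / 32071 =-780.74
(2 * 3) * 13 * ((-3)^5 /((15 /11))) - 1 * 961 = -74303 /5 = -14860.60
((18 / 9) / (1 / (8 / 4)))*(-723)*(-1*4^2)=46272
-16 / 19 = -0.84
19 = 19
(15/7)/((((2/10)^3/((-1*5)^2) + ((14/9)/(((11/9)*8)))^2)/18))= 60500000/40201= 1504.94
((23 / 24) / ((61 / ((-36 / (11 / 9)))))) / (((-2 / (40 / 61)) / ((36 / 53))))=223560 / 2169343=0.10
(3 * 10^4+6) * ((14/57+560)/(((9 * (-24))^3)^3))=-0.00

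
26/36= 13/18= 0.72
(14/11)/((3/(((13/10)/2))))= 91/330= 0.28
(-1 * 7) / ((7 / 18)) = -18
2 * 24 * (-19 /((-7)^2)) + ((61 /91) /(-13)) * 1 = -154555 /8281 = -18.66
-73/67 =-1.09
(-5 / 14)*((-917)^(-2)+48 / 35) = -0.49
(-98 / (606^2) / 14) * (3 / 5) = -7 / 612060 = -0.00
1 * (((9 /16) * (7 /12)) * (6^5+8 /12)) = 81655 /32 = 2551.72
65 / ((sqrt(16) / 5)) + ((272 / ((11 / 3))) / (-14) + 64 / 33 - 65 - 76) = -58313 / 924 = -63.11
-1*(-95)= 95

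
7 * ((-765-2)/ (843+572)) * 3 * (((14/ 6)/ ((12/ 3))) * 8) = -75166/ 1415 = -53.12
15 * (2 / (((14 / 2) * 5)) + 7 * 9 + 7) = 7356 / 7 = 1050.86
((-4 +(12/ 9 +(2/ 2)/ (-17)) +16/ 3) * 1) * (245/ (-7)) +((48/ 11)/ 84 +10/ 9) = -1061603/ 11781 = -90.11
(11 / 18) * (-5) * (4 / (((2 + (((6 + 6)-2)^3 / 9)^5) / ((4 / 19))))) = -1443420 / 9500000001121931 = -0.00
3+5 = 8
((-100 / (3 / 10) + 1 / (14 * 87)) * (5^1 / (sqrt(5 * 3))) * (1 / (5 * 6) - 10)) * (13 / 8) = 58448819 * sqrt(15) / 32480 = 6969.56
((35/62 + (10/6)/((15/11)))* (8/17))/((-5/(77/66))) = -13958/71145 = -0.20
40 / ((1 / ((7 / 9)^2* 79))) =154840 / 81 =1911.60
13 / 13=1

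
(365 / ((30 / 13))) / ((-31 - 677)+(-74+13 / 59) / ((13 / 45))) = -727883 / 4433526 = -0.16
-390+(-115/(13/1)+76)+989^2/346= 11263411/4498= 2504.09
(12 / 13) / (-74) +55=26449 / 481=54.99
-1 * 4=-4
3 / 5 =0.60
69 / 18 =3.83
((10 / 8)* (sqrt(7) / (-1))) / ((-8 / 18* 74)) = 45* sqrt(7) / 1184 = 0.10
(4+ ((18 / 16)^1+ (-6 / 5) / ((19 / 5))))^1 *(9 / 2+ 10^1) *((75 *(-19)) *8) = -1589925 / 2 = -794962.50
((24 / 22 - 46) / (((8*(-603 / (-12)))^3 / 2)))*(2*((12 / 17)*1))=-988 / 506184129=-0.00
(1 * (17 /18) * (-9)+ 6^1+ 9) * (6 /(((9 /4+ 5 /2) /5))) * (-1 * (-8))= 6240 /19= 328.42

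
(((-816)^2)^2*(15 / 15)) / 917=443364212736 / 917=483494234.17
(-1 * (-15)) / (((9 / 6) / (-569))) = -5690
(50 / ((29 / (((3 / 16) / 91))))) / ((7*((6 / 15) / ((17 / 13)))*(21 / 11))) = 23375 / 26896688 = 0.00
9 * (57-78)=-189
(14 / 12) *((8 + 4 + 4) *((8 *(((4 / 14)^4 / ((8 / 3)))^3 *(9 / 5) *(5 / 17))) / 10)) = 20736 / 168072773155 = 0.00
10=10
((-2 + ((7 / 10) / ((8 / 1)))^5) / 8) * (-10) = 6553583193 / 2621440000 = 2.50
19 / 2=9.50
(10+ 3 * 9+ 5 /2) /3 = 13.17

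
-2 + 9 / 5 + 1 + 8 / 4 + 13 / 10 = 41 / 10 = 4.10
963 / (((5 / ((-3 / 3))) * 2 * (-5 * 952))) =963 / 47600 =0.02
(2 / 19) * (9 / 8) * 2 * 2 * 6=54 / 19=2.84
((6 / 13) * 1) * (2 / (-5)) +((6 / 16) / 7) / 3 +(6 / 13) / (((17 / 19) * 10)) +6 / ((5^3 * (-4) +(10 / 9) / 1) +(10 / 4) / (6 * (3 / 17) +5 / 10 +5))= -1575151619 / 12382249880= -0.13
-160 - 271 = -431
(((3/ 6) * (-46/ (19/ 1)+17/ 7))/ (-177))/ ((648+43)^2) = -1/ 22480760442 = -0.00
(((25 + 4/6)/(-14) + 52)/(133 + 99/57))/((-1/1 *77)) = -817/168960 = -0.00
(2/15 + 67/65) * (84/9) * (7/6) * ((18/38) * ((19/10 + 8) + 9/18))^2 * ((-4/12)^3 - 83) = -546005824/21375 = -25544.13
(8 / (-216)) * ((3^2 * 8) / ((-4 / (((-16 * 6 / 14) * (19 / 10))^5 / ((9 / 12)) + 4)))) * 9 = -157728702065208 / 52521875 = -3003104.94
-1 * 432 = -432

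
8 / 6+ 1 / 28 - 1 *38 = -3077 / 84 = -36.63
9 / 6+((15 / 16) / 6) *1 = 53 / 32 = 1.66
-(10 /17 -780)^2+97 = -607385.70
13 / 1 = 13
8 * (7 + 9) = 128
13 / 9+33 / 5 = 362 / 45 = 8.04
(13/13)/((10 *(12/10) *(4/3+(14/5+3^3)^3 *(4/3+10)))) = 125/449883064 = 0.00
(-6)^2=36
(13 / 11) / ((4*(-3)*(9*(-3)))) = 13 / 3564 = 0.00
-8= -8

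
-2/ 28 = -1/ 14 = -0.07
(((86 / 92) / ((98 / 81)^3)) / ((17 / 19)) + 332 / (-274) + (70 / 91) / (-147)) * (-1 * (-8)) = -2465658191105 / 491564110674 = -5.02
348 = 348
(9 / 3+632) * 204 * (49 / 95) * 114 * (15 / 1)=114254280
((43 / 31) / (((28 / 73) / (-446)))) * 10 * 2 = -6999970 / 217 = -32257.93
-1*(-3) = 3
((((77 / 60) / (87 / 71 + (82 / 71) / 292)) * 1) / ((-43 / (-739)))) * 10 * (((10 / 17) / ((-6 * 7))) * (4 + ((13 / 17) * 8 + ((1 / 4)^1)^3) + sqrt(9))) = -1003388035705 / 30404594112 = -33.00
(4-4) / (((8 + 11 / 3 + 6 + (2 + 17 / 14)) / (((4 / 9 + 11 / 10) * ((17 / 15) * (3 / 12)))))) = 0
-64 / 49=-1.31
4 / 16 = 1 / 4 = 0.25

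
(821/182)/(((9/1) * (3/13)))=2.17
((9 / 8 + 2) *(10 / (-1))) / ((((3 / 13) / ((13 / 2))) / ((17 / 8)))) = -1870.44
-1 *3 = -3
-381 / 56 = -6.80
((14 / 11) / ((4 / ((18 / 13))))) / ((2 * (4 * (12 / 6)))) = 63 / 2288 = 0.03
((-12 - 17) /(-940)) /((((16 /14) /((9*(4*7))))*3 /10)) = 4263 /188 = 22.68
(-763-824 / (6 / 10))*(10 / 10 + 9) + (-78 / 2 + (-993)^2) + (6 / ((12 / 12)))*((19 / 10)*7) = 14470897 / 15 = 964726.47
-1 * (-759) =759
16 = 16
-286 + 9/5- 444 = -3641/5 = -728.20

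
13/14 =0.93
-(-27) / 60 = 9 / 20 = 0.45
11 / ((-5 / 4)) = -8.80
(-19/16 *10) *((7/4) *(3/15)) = -133/32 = -4.16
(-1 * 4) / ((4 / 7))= -7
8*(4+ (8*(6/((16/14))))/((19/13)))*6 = 29856/19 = 1571.37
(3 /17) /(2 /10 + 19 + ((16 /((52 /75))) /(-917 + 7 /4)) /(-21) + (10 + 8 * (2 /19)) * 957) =94948035 /5592965619778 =0.00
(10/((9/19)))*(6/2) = 190/3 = 63.33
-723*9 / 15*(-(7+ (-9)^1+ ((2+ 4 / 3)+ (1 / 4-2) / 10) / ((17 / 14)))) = 443199 / 1700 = 260.71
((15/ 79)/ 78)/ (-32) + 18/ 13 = 91003/ 65728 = 1.38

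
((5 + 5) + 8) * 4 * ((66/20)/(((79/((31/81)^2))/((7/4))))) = 73997/95985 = 0.77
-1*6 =-6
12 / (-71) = -12 / 71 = -0.17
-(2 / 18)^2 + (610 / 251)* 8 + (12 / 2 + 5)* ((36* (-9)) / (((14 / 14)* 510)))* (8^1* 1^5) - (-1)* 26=-18103937 / 1728135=-10.48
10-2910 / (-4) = 1475 / 2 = 737.50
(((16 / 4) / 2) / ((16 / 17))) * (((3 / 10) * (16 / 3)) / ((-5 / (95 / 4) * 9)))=-323 / 180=-1.79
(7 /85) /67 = 7 /5695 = 0.00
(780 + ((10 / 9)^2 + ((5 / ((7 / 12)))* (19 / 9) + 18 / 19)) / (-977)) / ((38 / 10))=41047269670 / 199979199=205.26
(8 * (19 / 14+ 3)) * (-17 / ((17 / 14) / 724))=-353312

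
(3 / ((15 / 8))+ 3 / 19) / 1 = 167 / 95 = 1.76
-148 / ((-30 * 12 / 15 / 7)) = 259 / 6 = 43.17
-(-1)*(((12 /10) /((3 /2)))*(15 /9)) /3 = 4 /9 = 0.44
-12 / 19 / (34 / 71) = -426 / 323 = -1.32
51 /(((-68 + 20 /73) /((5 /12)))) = -6205 /19776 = -0.31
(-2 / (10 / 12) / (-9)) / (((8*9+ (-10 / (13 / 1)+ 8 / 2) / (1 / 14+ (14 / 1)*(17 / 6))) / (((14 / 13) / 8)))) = 11683 / 23459220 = 0.00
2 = 2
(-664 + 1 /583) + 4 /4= -386528 /583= -663.00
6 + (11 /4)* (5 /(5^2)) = 131 /20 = 6.55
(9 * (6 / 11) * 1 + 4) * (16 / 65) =1568 / 715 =2.19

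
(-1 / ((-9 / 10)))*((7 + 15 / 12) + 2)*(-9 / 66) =-205 / 132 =-1.55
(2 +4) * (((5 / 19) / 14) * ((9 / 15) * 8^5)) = 294912 / 133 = 2217.38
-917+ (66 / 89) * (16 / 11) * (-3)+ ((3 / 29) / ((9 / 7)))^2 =-619904308 / 673641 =-920.23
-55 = -55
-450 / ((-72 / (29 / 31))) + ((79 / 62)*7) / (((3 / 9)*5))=6943 / 620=11.20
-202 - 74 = -276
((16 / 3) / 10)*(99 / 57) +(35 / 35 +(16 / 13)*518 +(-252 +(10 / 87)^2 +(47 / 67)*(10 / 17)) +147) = 5695005902374 / 10647047385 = 534.89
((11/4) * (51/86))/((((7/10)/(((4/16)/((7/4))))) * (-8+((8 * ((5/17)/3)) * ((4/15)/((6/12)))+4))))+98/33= 438454867/152411952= 2.88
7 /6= 1.17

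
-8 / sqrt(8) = -2 * sqrt(2) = -2.83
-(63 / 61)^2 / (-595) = 567 / 316285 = 0.00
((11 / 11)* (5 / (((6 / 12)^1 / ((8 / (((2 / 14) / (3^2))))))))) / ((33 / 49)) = 82320 / 11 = 7483.64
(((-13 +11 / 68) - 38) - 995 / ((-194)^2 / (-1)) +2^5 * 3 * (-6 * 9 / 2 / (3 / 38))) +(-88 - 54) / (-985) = -10361572232483 / 315107410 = -32882.67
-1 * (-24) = 24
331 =331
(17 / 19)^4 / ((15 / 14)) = 1169294 / 1954815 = 0.60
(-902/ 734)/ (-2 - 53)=41/ 1835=0.02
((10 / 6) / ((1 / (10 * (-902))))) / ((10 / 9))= -13530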